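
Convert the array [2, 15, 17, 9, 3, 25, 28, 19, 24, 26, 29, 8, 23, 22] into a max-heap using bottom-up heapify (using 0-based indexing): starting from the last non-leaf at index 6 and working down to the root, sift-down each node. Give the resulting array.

sift down from index 6: already satisfies heap property
sift down from index 5: already satisfies heap property
sift down from index 4:
  3 vs larger child 29 at index 10, swap → [2, 15, 17, 9, 29, 25, 28, 19, 24, 26, 3, 8, 23, 22]
sift down from index 3:
  9 vs larger child 24 at index 8, swap → [2, 15, 17, 24, 29, 25, 28, 19, 9, 26, 3, 8, 23, 22]
sift down from index 2:
  17 vs larger child 28 at index 6, swap → [2, 15, 28, 24, 29, 25, 17, 19, 9, 26, 3, 8, 23, 22]
  17 vs only child 22 at index 13, swap → [2, 15, 28, 24, 29, 25, 22, 19, 9, 26, 3, 8, 23, 17]
sift down from index 1:
  15 vs larger child 29 at index 4, swap → [2, 29, 28, 24, 15, 25, 22, 19, 9, 26, 3, 8, 23, 17]
  15 vs larger child 26 at index 9, swap → [2, 29, 28, 24, 26, 25, 22, 19, 9, 15, 3, 8, 23, 17]
sift down from index 0:
  2 vs larger child 29 at index 1, swap → [29, 2, 28, 24, 26, 25, 22, 19, 9, 15, 3, 8, 23, 17]
  2 vs larger child 26 at index 4, swap → [29, 26, 28, 24, 2, 25, 22, 19, 9, 15, 3, 8, 23, 17]
  2 vs larger child 15 at index 9, swap → [29, 26, 28, 24, 15, 25, 22, 19, 9, 2, 3, 8, 23, 17]

[29, 26, 28, 24, 15, 25, 22, 19, 9, 2, 3, 8, 23, 17]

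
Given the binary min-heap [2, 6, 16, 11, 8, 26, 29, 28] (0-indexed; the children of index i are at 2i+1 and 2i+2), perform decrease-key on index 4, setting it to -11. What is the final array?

[-11, 2, 16, 11, 6, 26, 29, 28]

set index 4 from 8 to -11 → [2, 6, 16, 11, -11, 26, 29, 28]
-11 < parent 6 at index 1, swap → [2, -11, 16, 11, 6, 26, 29, 28]
-11 < parent 2 at index 0, swap → [-11, 2, 16, 11, 6, 26, 29, 28]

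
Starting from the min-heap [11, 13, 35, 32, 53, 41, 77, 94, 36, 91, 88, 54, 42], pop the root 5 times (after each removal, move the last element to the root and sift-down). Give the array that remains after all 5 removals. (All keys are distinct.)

[41, 42, 77, 54, 53, 88, 91, 94]

extract-min #1 returns 11:
  remove root 11; move last element 42 to root → [42, 13, 35, 32, 53, 41, 77, 94, 36, 91, 88, 54]
  42 vs smaller child 13 at index 1, swap → [13, 42, 35, 32, 53, 41, 77, 94, 36, 91, 88, 54]
  42 vs smaller child 32 at index 3, swap → [13, 32, 35, 42, 53, 41, 77, 94, 36, 91, 88, 54]
  42 vs smaller child 36 at index 8, swap → [13, 32, 35, 36, 53, 41, 77, 94, 42, 91, 88, 54]
extract-min #2 returns 13:
  remove root 13; move last element 54 to root → [54, 32, 35, 36, 53, 41, 77, 94, 42, 91, 88]
  54 vs smaller child 32 at index 1, swap → [32, 54, 35, 36, 53, 41, 77, 94, 42, 91, 88]
  54 vs smaller child 36 at index 3, swap → [32, 36, 35, 54, 53, 41, 77, 94, 42, 91, 88]
  54 vs smaller child 42 at index 8, swap → [32, 36, 35, 42, 53, 41, 77, 94, 54, 91, 88]
extract-min #3 returns 32:
  remove root 32; move last element 88 to root → [88, 36, 35, 42, 53, 41, 77, 94, 54, 91]
  88 vs smaller child 35 at index 2, swap → [35, 36, 88, 42, 53, 41, 77, 94, 54, 91]
  88 vs smaller child 41 at index 5, swap → [35, 36, 41, 42, 53, 88, 77, 94, 54, 91]
extract-min #4 returns 35:
  remove root 35; move last element 91 to root → [91, 36, 41, 42, 53, 88, 77, 94, 54]
  91 vs smaller child 36 at index 1, swap → [36, 91, 41, 42, 53, 88, 77, 94, 54]
  91 vs smaller child 42 at index 3, swap → [36, 42, 41, 91, 53, 88, 77, 94, 54]
  91 vs smaller child 54 at index 8, swap → [36, 42, 41, 54, 53, 88, 77, 94, 91]
extract-min #5 returns 36:
  remove root 36; move last element 91 to root → [91, 42, 41, 54, 53, 88, 77, 94]
  91 vs smaller child 41 at index 2, swap → [41, 42, 91, 54, 53, 88, 77, 94]
  91 vs smaller child 77 at index 6, swap → [41, 42, 77, 54, 53, 88, 91, 94]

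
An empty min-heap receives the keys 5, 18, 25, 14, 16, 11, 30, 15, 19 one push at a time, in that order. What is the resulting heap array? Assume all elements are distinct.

[5, 14, 11, 15, 16, 25, 30, 18, 19]

Insert 5:
  append 5 at index 0 → [5] (no swap needed)
Insert 18:
  append 18 at index 1 → [5, 18] (no swap needed)
Insert 25:
  append 25 at index 2 → [5, 18, 25] (no swap needed)
Insert 14:
  append 14 at index 3 → [5, 18, 25, 14]
  14 < parent 18 at index 1, swap → [5, 14, 25, 18]
Insert 16:
  append 16 at index 4 → [5, 14, 25, 18, 16] (no swap needed)
Insert 11:
  append 11 at index 5 → [5, 14, 25, 18, 16, 11]
  11 < parent 25 at index 2, swap → [5, 14, 11, 18, 16, 25]
Insert 30:
  append 30 at index 6 → [5, 14, 11, 18, 16, 25, 30] (no swap needed)
Insert 15:
  append 15 at index 7 → [5, 14, 11, 18, 16, 25, 30, 15]
  15 < parent 18 at index 3, swap → [5, 14, 11, 15, 16, 25, 30, 18]
Insert 19:
  append 19 at index 8 → [5, 14, 11, 15, 16, 25, 30, 18, 19] (no swap needed)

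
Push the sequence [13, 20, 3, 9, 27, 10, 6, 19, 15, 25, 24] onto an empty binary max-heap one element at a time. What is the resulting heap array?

[27, 25, 10, 19, 24, 3, 6, 9, 15, 13, 20]

Insert 13:
  append 13 at index 0 → [13] (no swap needed)
Insert 20:
  append 20 at index 1 → [13, 20]
  20 > parent 13 at index 0, swap → [20, 13]
Insert 3:
  append 3 at index 2 → [20, 13, 3] (no swap needed)
Insert 9:
  append 9 at index 3 → [20, 13, 3, 9] (no swap needed)
Insert 27:
  append 27 at index 4 → [20, 13, 3, 9, 27]
  27 > parent 13 at index 1, swap → [20, 27, 3, 9, 13]
  27 > parent 20 at index 0, swap → [27, 20, 3, 9, 13]
Insert 10:
  append 10 at index 5 → [27, 20, 3, 9, 13, 10]
  10 > parent 3 at index 2, swap → [27, 20, 10, 9, 13, 3]
Insert 6:
  append 6 at index 6 → [27, 20, 10, 9, 13, 3, 6] (no swap needed)
Insert 19:
  append 19 at index 7 → [27, 20, 10, 9, 13, 3, 6, 19]
  19 > parent 9 at index 3, swap → [27, 20, 10, 19, 13, 3, 6, 9]
Insert 15:
  append 15 at index 8 → [27, 20, 10, 19, 13, 3, 6, 9, 15] (no swap needed)
Insert 25:
  append 25 at index 9 → [27, 20, 10, 19, 13, 3, 6, 9, 15, 25]
  25 > parent 13 at index 4, swap → [27, 20, 10, 19, 25, 3, 6, 9, 15, 13]
  25 > parent 20 at index 1, swap → [27, 25, 10, 19, 20, 3, 6, 9, 15, 13]
Insert 24:
  append 24 at index 10 → [27, 25, 10, 19, 20, 3, 6, 9, 15, 13, 24]
  24 > parent 20 at index 4, swap → [27, 25, 10, 19, 24, 3, 6, 9, 15, 13, 20]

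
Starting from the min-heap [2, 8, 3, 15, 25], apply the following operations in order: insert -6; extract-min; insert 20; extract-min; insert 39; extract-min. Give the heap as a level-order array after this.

insert -6:
  append -6 at index 5 → [2, 8, 3, 15, 25, -6]
  -6 < parent 3 at index 2, swap → [2, 8, -6, 15, 25, 3]
  -6 < parent 2 at index 0, swap → [-6, 8, 2, 15, 25, 3]
extract-min → returns -6:
  remove root -6; move last element 3 to root → [3, 8, 2, 15, 25]
  3 vs smaller child 2 at index 2, swap → [2, 8, 3, 15, 25]
insert 20:
  append 20 at index 5 → [2, 8, 3, 15, 25, 20] (no swap needed)
extract-min → returns 2:
  remove root 2; move last element 20 to root → [20, 8, 3, 15, 25]
  20 vs smaller child 3 at index 2, swap → [3, 8, 20, 15, 25]
insert 39:
  append 39 at index 5 → [3, 8, 20, 15, 25, 39] (no swap needed)
extract-min → returns 3:
  remove root 3; move last element 39 to root → [39, 8, 20, 15, 25]
  39 vs smaller child 8 at index 1, swap → [8, 39, 20, 15, 25]
  39 vs smaller child 15 at index 3, swap → [8, 15, 20, 39, 25]

[8, 15, 20, 39, 25]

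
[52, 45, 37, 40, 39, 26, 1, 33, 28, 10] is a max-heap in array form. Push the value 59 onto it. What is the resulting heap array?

append 59 at index 10 → [52, 45, 37, 40, 39, 26, 1, 33, 28, 10, 59]
59 > parent 39 at index 4, swap → [52, 45, 37, 40, 59, 26, 1, 33, 28, 10, 39]
59 > parent 45 at index 1, swap → [52, 59, 37, 40, 45, 26, 1, 33, 28, 10, 39]
59 > parent 52 at index 0, swap → [59, 52, 37, 40, 45, 26, 1, 33, 28, 10, 39]

[59, 52, 37, 40, 45, 26, 1, 33, 28, 10, 39]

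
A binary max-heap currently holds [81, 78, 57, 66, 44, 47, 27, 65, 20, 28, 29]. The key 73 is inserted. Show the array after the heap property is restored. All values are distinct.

append 73 at index 11 → [81, 78, 57, 66, 44, 47, 27, 65, 20, 28, 29, 73]
73 > parent 47 at index 5, swap → [81, 78, 57, 66, 44, 73, 27, 65, 20, 28, 29, 47]
73 > parent 57 at index 2, swap → [81, 78, 73, 66, 44, 57, 27, 65, 20, 28, 29, 47]

[81, 78, 73, 66, 44, 57, 27, 65, 20, 28, 29, 47]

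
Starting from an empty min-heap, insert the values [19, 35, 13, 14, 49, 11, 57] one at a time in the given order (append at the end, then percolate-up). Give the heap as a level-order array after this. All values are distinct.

[11, 14, 13, 35, 49, 19, 57]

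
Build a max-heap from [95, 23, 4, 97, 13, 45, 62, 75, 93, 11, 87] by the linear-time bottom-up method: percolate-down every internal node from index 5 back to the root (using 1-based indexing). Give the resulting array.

[97, 95, 62, 93, 87, 45, 4, 75, 23, 11, 13]

sift down from index 5:
  13 vs larger child 87 at index 11, swap → [95, 23, 4, 97, 87, 45, 62, 75, 93, 11, 13]
sift down from index 4: already satisfies heap property
sift down from index 3:
  4 vs larger child 62 at index 7, swap → [95, 23, 62, 97, 87, 45, 4, 75, 93, 11, 13]
sift down from index 2:
  23 vs larger child 97 at index 4, swap → [95, 97, 62, 23, 87, 45, 4, 75, 93, 11, 13]
  23 vs larger child 93 at index 9, swap → [95, 97, 62, 93, 87, 45, 4, 75, 23, 11, 13]
sift down from index 1:
  95 vs larger child 97 at index 2, swap → [97, 95, 62, 93, 87, 45, 4, 75, 23, 11, 13]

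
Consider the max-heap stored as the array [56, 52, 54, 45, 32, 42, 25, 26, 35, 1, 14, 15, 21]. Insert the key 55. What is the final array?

append 55 at index 13 → [56, 52, 54, 45, 32, 42, 25, 26, 35, 1, 14, 15, 21, 55]
55 > parent 25 at index 6, swap → [56, 52, 54, 45, 32, 42, 55, 26, 35, 1, 14, 15, 21, 25]
55 > parent 54 at index 2, swap → [56, 52, 55, 45, 32, 42, 54, 26, 35, 1, 14, 15, 21, 25]

[56, 52, 55, 45, 32, 42, 54, 26, 35, 1, 14, 15, 21, 25]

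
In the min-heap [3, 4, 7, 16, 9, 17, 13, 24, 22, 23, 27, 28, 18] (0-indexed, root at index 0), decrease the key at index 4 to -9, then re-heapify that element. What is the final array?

set index 4 from 9 to -9 → [3, 4, 7, 16, -9, 17, 13, 24, 22, 23, 27, 28, 18]
-9 < parent 4 at index 1, swap → [3, -9, 7, 16, 4, 17, 13, 24, 22, 23, 27, 28, 18]
-9 < parent 3 at index 0, swap → [-9, 3, 7, 16, 4, 17, 13, 24, 22, 23, 27, 28, 18]

[-9, 3, 7, 16, 4, 17, 13, 24, 22, 23, 27, 28, 18]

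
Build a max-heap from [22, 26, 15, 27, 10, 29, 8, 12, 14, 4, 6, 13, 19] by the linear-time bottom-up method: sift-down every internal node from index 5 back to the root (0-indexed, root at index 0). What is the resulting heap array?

[29, 27, 22, 26, 10, 19, 8, 12, 14, 4, 6, 13, 15]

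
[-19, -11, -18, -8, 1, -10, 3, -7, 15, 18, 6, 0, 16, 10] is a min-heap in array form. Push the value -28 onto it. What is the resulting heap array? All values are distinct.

[-28, -11, -19, -8, 1, -10, -18, -7, 15, 18, 6, 0, 16, 10, 3]

append -28 at index 14 → [-19, -11, -18, -8, 1, -10, 3, -7, 15, 18, 6, 0, 16, 10, -28]
-28 < parent 3 at index 6, swap → [-19, -11, -18, -8, 1, -10, -28, -7, 15, 18, 6, 0, 16, 10, 3]
-28 < parent -18 at index 2, swap → [-19, -11, -28, -8, 1, -10, -18, -7, 15, 18, 6, 0, 16, 10, 3]
-28 < parent -19 at index 0, swap → [-28, -11, -19, -8, 1, -10, -18, -7, 15, 18, 6, 0, 16, 10, 3]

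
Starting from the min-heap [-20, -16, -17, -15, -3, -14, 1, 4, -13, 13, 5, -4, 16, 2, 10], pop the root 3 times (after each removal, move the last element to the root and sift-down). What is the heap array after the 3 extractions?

[-15, -13, -14, 2, -3, -4, 1, 4, 16, 13, 5, 10]

extract-min #1 returns -20:
  remove root -20; move last element 10 to root → [10, -16, -17, -15, -3, -14, 1, 4, -13, 13, 5, -4, 16, 2]
  10 vs smaller child -17 at index 2, swap → [-17, -16, 10, -15, -3, -14, 1, 4, -13, 13, 5, -4, 16, 2]
  10 vs smaller child -14 at index 5, swap → [-17, -16, -14, -15, -3, 10, 1, 4, -13, 13, 5, -4, 16, 2]
  10 vs smaller child -4 at index 11, swap → [-17, -16, -14, -15, -3, -4, 1, 4, -13, 13, 5, 10, 16, 2]
extract-min #2 returns -17:
  remove root -17; move last element 2 to root → [2, -16, -14, -15, -3, -4, 1, 4, -13, 13, 5, 10, 16]
  2 vs smaller child -16 at index 1, swap → [-16, 2, -14, -15, -3, -4, 1, 4, -13, 13, 5, 10, 16]
  2 vs smaller child -15 at index 3, swap → [-16, -15, -14, 2, -3, -4, 1, 4, -13, 13, 5, 10, 16]
  2 vs smaller child -13 at index 8, swap → [-16, -15, -14, -13, -3, -4, 1, 4, 2, 13, 5, 10, 16]
extract-min #3 returns -16:
  remove root -16; move last element 16 to root → [16, -15, -14, -13, -3, -4, 1, 4, 2, 13, 5, 10]
  16 vs smaller child -15 at index 1, swap → [-15, 16, -14, -13, -3, -4, 1, 4, 2, 13, 5, 10]
  16 vs smaller child -13 at index 3, swap → [-15, -13, -14, 16, -3, -4, 1, 4, 2, 13, 5, 10]
  16 vs smaller child 2 at index 8, swap → [-15, -13, -14, 2, -3, -4, 1, 4, 16, 13, 5, 10]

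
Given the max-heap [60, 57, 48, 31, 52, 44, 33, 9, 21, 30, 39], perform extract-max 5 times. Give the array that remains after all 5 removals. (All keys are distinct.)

extract-max #1 returns 60:
  remove root 60; move last element 39 to root → [39, 57, 48, 31, 52, 44, 33, 9, 21, 30]
  39 vs larger child 57 at index 1, swap → [57, 39, 48, 31, 52, 44, 33, 9, 21, 30]
  39 vs larger child 52 at index 4, swap → [57, 52, 48, 31, 39, 44, 33, 9, 21, 30]
extract-max #2 returns 57:
  remove root 57; move last element 30 to root → [30, 52, 48, 31, 39, 44, 33, 9, 21]
  30 vs larger child 52 at index 1, swap → [52, 30, 48, 31, 39, 44, 33, 9, 21]
  30 vs larger child 39 at index 4, swap → [52, 39, 48, 31, 30, 44, 33, 9, 21]
extract-max #3 returns 52:
  remove root 52; move last element 21 to root → [21, 39, 48, 31, 30, 44, 33, 9]
  21 vs larger child 48 at index 2, swap → [48, 39, 21, 31, 30, 44, 33, 9]
  21 vs larger child 44 at index 5, swap → [48, 39, 44, 31, 30, 21, 33, 9]
extract-max #4 returns 48:
  remove root 48; move last element 9 to root → [9, 39, 44, 31, 30, 21, 33]
  9 vs larger child 44 at index 2, swap → [44, 39, 9, 31, 30, 21, 33]
  9 vs larger child 33 at index 6, swap → [44, 39, 33, 31, 30, 21, 9]
extract-max #5 returns 44:
  remove root 44; move last element 9 to root → [9, 39, 33, 31, 30, 21]
  9 vs larger child 39 at index 1, swap → [39, 9, 33, 31, 30, 21]
  9 vs larger child 31 at index 3, swap → [39, 31, 33, 9, 30, 21]

[39, 31, 33, 9, 30, 21]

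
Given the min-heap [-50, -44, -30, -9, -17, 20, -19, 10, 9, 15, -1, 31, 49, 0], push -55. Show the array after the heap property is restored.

append -55 at index 14 → [-50, -44, -30, -9, -17, 20, -19, 10, 9, 15, -1, 31, 49, 0, -55]
-55 < parent -19 at index 6, swap → [-50, -44, -30, -9, -17, 20, -55, 10, 9, 15, -1, 31, 49, 0, -19]
-55 < parent -30 at index 2, swap → [-50, -44, -55, -9, -17, 20, -30, 10, 9, 15, -1, 31, 49, 0, -19]
-55 < parent -50 at index 0, swap → [-55, -44, -50, -9, -17, 20, -30, 10, 9, 15, -1, 31, 49, 0, -19]

[-55, -44, -50, -9, -17, 20, -30, 10, 9, 15, -1, 31, 49, 0, -19]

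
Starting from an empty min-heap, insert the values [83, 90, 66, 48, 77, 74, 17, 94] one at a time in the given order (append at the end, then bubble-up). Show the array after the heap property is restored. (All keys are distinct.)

[17, 66, 48, 90, 77, 83, 74, 94]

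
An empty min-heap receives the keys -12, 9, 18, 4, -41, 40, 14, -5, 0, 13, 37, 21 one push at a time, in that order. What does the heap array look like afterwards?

[-41, -12, 14, -5, 4, 21, 18, 9, 0, 13, 37, 40]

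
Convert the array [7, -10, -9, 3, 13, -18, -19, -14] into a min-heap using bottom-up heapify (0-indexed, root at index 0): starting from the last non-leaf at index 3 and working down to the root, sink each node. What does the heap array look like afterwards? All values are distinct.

sift down from index 3:
  3 vs only child -14 at index 7, swap → [7, -10, -9, -14, 13, -18, -19, 3]
sift down from index 2:
  -9 vs smaller child -19 at index 6, swap → [7, -10, -19, -14, 13, -18, -9, 3]
sift down from index 1:
  -10 vs smaller child -14 at index 3, swap → [7, -14, -19, -10, 13, -18, -9, 3]
sift down from index 0:
  7 vs smaller child -19 at index 2, swap → [-19, -14, 7, -10, 13, -18, -9, 3]
  7 vs smaller child -18 at index 5, swap → [-19, -14, -18, -10, 13, 7, -9, 3]

[-19, -14, -18, -10, 13, 7, -9, 3]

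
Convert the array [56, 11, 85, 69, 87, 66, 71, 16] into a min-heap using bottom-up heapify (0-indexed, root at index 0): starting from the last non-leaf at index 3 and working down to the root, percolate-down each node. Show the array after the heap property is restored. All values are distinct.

sift down from index 3:
  69 vs only child 16 at index 7, swap → [56, 11, 85, 16, 87, 66, 71, 69]
sift down from index 2:
  85 vs smaller child 66 at index 5, swap → [56, 11, 66, 16, 87, 85, 71, 69]
sift down from index 1: already satisfies heap property
sift down from index 0:
  56 vs smaller child 11 at index 1, swap → [11, 56, 66, 16, 87, 85, 71, 69]
  56 vs smaller child 16 at index 3, swap → [11, 16, 66, 56, 87, 85, 71, 69]

[11, 16, 66, 56, 87, 85, 71, 69]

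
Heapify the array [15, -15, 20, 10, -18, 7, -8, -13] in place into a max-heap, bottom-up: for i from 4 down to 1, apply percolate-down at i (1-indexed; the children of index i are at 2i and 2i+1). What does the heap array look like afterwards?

[20, 10, 15, -13, -18, 7, -8, -15]

sift down from index 4: already satisfies heap property
sift down from index 3: already satisfies heap property
sift down from index 2:
  -15 vs larger child 10 at index 4, swap → [15, 10, 20, -15, -18, 7, -8, -13]
  -15 vs only child -13 at index 8, swap → [15, 10, 20, -13, -18, 7, -8, -15]
sift down from index 1:
  15 vs larger child 20 at index 3, swap → [20, 10, 15, -13, -18, 7, -8, -15]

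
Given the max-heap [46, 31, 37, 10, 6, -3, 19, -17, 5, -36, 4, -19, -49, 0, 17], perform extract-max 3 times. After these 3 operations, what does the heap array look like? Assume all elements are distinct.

[19, 10, 17, 5, 6, -3, -49, -17, 0, -36, 4, -19]

extract-max #1 returns 46:
  remove root 46; move last element 17 to root → [17, 31, 37, 10, 6, -3, 19, -17, 5, -36, 4, -19, -49, 0]
  17 vs larger child 37 at index 2, swap → [37, 31, 17, 10, 6, -3, 19, -17, 5, -36, 4, -19, -49, 0]
  17 vs larger child 19 at index 6, swap → [37, 31, 19, 10, 6, -3, 17, -17, 5, -36, 4, -19, -49, 0]
extract-max #2 returns 37:
  remove root 37; move last element 0 to root → [0, 31, 19, 10, 6, -3, 17, -17, 5, -36, 4, -19, -49]
  0 vs larger child 31 at index 1, swap → [31, 0, 19, 10, 6, -3, 17, -17, 5, -36, 4, -19, -49]
  0 vs larger child 10 at index 3, swap → [31, 10, 19, 0, 6, -3, 17, -17, 5, -36, 4, -19, -49]
  0 vs larger child 5 at index 8, swap → [31, 10, 19, 5, 6, -3, 17, -17, 0, -36, 4, -19, -49]
extract-max #3 returns 31:
  remove root 31; move last element -49 to root → [-49, 10, 19, 5, 6, -3, 17, -17, 0, -36, 4, -19]
  -49 vs larger child 19 at index 2, swap → [19, 10, -49, 5, 6, -3, 17, -17, 0, -36, 4, -19]
  -49 vs larger child 17 at index 6, swap → [19, 10, 17, 5, 6, -3, -49, -17, 0, -36, 4, -19]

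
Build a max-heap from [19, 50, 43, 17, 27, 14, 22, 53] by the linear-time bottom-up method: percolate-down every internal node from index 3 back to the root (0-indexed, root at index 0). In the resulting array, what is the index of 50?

1

sift down from index 3:
  17 vs only child 53 at index 7, swap → [19, 50, 43, 53, 27, 14, 22, 17]
sift down from index 2: already satisfies heap property
sift down from index 1:
  50 vs larger child 53 at index 3, swap → [19, 53, 43, 50, 27, 14, 22, 17]
sift down from index 0:
  19 vs larger child 53 at index 1, swap → [53, 19, 43, 50, 27, 14, 22, 17]
  19 vs larger child 50 at index 3, swap → [53, 50, 43, 19, 27, 14, 22, 17]
resulting array: [53, 50, 43, 19, 27, 14, 22, 17]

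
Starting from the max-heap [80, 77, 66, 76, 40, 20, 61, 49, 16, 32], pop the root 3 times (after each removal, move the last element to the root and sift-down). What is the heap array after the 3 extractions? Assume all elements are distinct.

[66, 49, 61, 32, 40, 20, 16]

extract-max #1 returns 80:
  remove root 80; move last element 32 to root → [32, 77, 66, 76, 40, 20, 61, 49, 16]
  32 vs larger child 77 at index 1, swap → [77, 32, 66, 76, 40, 20, 61, 49, 16]
  32 vs larger child 76 at index 3, swap → [77, 76, 66, 32, 40, 20, 61, 49, 16]
  32 vs larger child 49 at index 7, swap → [77, 76, 66, 49, 40, 20, 61, 32, 16]
extract-max #2 returns 77:
  remove root 77; move last element 16 to root → [16, 76, 66, 49, 40, 20, 61, 32]
  16 vs larger child 76 at index 1, swap → [76, 16, 66, 49, 40, 20, 61, 32]
  16 vs larger child 49 at index 3, swap → [76, 49, 66, 16, 40, 20, 61, 32]
  16 vs only child 32 at index 7, swap → [76, 49, 66, 32, 40, 20, 61, 16]
extract-max #3 returns 76:
  remove root 76; move last element 16 to root → [16, 49, 66, 32, 40, 20, 61]
  16 vs larger child 66 at index 2, swap → [66, 49, 16, 32, 40, 20, 61]
  16 vs larger child 61 at index 6, swap → [66, 49, 61, 32, 40, 20, 16]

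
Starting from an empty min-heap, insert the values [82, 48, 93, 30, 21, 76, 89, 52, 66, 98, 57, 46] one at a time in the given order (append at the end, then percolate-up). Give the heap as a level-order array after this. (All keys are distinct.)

[21, 30, 46, 52, 48, 76, 89, 82, 66, 98, 57, 93]

Insert 82:
  append 82 at index 0 → [82] (no swap needed)
Insert 48:
  append 48 at index 1 → [82, 48]
  48 < parent 82 at index 0, swap → [48, 82]
Insert 93:
  append 93 at index 2 → [48, 82, 93] (no swap needed)
Insert 30:
  append 30 at index 3 → [48, 82, 93, 30]
  30 < parent 82 at index 1, swap → [48, 30, 93, 82]
  30 < parent 48 at index 0, swap → [30, 48, 93, 82]
Insert 21:
  append 21 at index 4 → [30, 48, 93, 82, 21]
  21 < parent 48 at index 1, swap → [30, 21, 93, 82, 48]
  21 < parent 30 at index 0, swap → [21, 30, 93, 82, 48]
Insert 76:
  append 76 at index 5 → [21, 30, 93, 82, 48, 76]
  76 < parent 93 at index 2, swap → [21, 30, 76, 82, 48, 93]
Insert 89:
  append 89 at index 6 → [21, 30, 76, 82, 48, 93, 89] (no swap needed)
Insert 52:
  append 52 at index 7 → [21, 30, 76, 82, 48, 93, 89, 52]
  52 < parent 82 at index 3, swap → [21, 30, 76, 52, 48, 93, 89, 82]
Insert 66:
  append 66 at index 8 → [21, 30, 76, 52, 48, 93, 89, 82, 66] (no swap needed)
Insert 98:
  append 98 at index 9 → [21, 30, 76, 52, 48, 93, 89, 82, 66, 98] (no swap needed)
Insert 57:
  append 57 at index 10 → [21, 30, 76, 52, 48, 93, 89, 82, 66, 98, 57] (no swap needed)
Insert 46:
  append 46 at index 11 → [21, 30, 76, 52, 48, 93, 89, 82, 66, 98, 57, 46]
  46 < parent 93 at index 5, swap → [21, 30, 76, 52, 48, 46, 89, 82, 66, 98, 57, 93]
  46 < parent 76 at index 2, swap → [21, 30, 46, 52, 48, 76, 89, 82, 66, 98, 57, 93]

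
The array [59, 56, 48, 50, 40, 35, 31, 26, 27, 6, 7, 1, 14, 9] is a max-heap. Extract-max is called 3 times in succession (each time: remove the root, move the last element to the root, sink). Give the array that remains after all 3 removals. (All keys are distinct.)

[48, 40, 35, 27, 14, 1, 31, 26, 9, 6, 7]

extract-max #1 returns 59:
  remove root 59; move last element 9 to root → [9, 56, 48, 50, 40, 35, 31, 26, 27, 6, 7, 1, 14]
  9 vs larger child 56 at index 1, swap → [56, 9, 48, 50, 40, 35, 31, 26, 27, 6, 7, 1, 14]
  9 vs larger child 50 at index 3, swap → [56, 50, 48, 9, 40, 35, 31, 26, 27, 6, 7, 1, 14]
  9 vs larger child 27 at index 8, swap → [56, 50, 48, 27, 40, 35, 31, 26, 9, 6, 7, 1, 14]
extract-max #2 returns 56:
  remove root 56; move last element 14 to root → [14, 50, 48, 27, 40, 35, 31, 26, 9, 6, 7, 1]
  14 vs larger child 50 at index 1, swap → [50, 14, 48, 27, 40, 35, 31, 26, 9, 6, 7, 1]
  14 vs larger child 40 at index 4, swap → [50, 40, 48, 27, 14, 35, 31, 26, 9, 6, 7, 1]
extract-max #3 returns 50:
  remove root 50; move last element 1 to root → [1, 40, 48, 27, 14, 35, 31, 26, 9, 6, 7]
  1 vs larger child 48 at index 2, swap → [48, 40, 1, 27, 14, 35, 31, 26, 9, 6, 7]
  1 vs larger child 35 at index 5, swap → [48, 40, 35, 27, 14, 1, 31, 26, 9, 6, 7]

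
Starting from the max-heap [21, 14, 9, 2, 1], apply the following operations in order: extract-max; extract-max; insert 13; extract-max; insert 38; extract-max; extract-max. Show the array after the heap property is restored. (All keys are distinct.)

extract-max → returns 21:
  remove root 21; move last element 1 to root → [1, 14, 9, 2]
  1 vs larger child 14 at index 1, swap → [14, 1, 9, 2]
  1 vs only child 2 at index 3, swap → [14, 2, 9, 1]
extract-max → returns 14:
  remove root 14; move last element 1 to root → [1, 2, 9]
  1 vs larger child 9 at index 2, swap → [9, 2, 1]
insert 13:
  append 13 at index 3 → [9, 2, 1, 13]
  13 > parent 2 at index 1, swap → [9, 13, 1, 2]
  13 > parent 9 at index 0, swap → [13, 9, 1, 2]
extract-max → returns 13:
  remove root 13; move last element 2 to root → [2, 9, 1]
  2 vs larger child 9 at index 1, swap → [9, 2, 1]
insert 38:
  append 38 at index 3 → [9, 2, 1, 38]
  38 > parent 2 at index 1, swap → [9, 38, 1, 2]
  38 > parent 9 at index 0, swap → [38, 9, 1, 2]
extract-max → returns 38:
  remove root 38; move last element 2 to root → [2, 9, 1]
  2 vs larger child 9 at index 1, swap → [9, 2, 1]
extract-max → returns 9:
  remove root 9; move last element 1 to root → [1, 2]
  1 vs only child 2 at index 1, swap → [2, 1]

[2, 1]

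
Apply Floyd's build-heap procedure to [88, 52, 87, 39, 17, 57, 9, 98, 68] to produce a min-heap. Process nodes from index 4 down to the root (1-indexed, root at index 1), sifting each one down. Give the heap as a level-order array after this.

[9, 17, 57, 39, 52, 88, 87, 98, 68]

sift down from index 4: already satisfies heap property
sift down from index 3:
  87 vs smaller child 9 at index 7, swap → [88, 52, 9, 39, 17, 57, 87, 98, 68]
sift down from index 2:
  52 vs smaller child 17 at index 5, swap → [88, 17, 9, 39, 52, 57, 87, 98, 68]
sift down from index 1:
  88 vs smaller child 9 at index 3, swap → [9, 17, 88, 39, 52, 57, 87, 98, 68]
  88 vs smaller child 57 at index 6, swap → [9, 17, 57, 39, 52, 88, 87, 98, 68]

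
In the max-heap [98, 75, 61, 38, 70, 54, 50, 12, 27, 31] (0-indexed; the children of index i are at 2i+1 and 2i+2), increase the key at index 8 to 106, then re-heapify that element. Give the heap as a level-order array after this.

[106, 98, 61, 75, 70, 54, 50, 12, 38, 31]

set index 8 from 27 to 106 → [98, 75, 61, 38, 70, 54, 50, 12, 106, 31]
106 > parent 38 at index 3, swap → [98, 75, 61, 106, 70, 54, 50, 12, 38, 31]
106 > parent 75 at index 1, swap → [98, 106, 61, 75, 70, 54, 50, 12, 38, 31]
106 > parent 98 at index 0, swap → [106, 98, 61, 75, 70, 54, 50, 12, 38, 31]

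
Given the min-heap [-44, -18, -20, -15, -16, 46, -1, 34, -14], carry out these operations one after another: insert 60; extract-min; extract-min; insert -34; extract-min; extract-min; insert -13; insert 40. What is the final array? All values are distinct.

[-16, -15, -1, -13, -14, 46, 60, 34, 40]

insert 60:
  append 60 at index 9 → [-44, -18, -20, -15, -16, 46, -1, 34, -14, 60] (no swap needed)
extract-min → returns -44:
  remove root -44; move last element 60 to root → [60, -18, -20, -15, -16, 46, -1, 34, -14]
  60 vs smaller child -20 at index 2, swap → [-20, -18, 60, -15, -16, 46, -1, 34, -14]
  60 vs smaller child -1 at index 6, swap → [-20, -18, -1, -15, -16, 46, 60, 34, -14]
extract-min → returns -20:
  remove root -20; move last element -14 to root → [-14, -18, -1, -15, -16, 46, 60, 34]
  -14 vs smaller child -18 at index 1, swap → [-18, -14, -1, -15, -16, 46, 60, 34]
  -14 vs smaller child -16 at index 4, swap → [-18, -16, -1, -15, -14, 46, 60, 34]
insert -34:
  append -34 at index 8 → [-18, -16, -1, -15, -14, 46, 60, 34, -34]
  -34 < parent -15 at index 3, swap → [-18, -16, -1, -34, -14, 46, 60, 34, -15]
  -34 < parent -16 at index 1, swap → [-18, -34, -1, -16, -14, 46, 60, 34, -15]
  -34 < parent -18 at index 0, swap → [-34, -18, -1, -16, -14, 46, 60, 34, -15]
extract-min → returns -34:
  remove root -34; move last element -15 to root → [-15, -18, -1, -16, -14, 46, 60, 34]
  -15 vs smaller child -18 at index 1, swap → [-18, -15, -1, -16, -14, 46, 60, 34]
  -15 vs smaller child -16 at index 3, swap → [-18, -16, -1, -15, -14, 46, 60, 34]
extract-min → returns -18:
  remove root -18; move last element 34 to root → [34, -16, -1, -15, -14, 46, 60]
  34 vs smaller child -16 at index 1, swap → [-16, 34, -1, -15, -14, 46, 60]
  34 vs smaller child -15 at index 3, swap → [-16, -15, -1, 34, -14, 46, 60]
insert -13:
  append -13 at index 7 → [-16, -15, -1, 34, -14, 46, 60, -13]
  -13 < parent 34 at index 3, swap → [-16, -15, -1, -13, -14, 46, 60, 34]
insert 40:
  append 40 at index 8 → [-16, -15, -1, -13, -14, 46, 60, 34, 40] (no swap needed)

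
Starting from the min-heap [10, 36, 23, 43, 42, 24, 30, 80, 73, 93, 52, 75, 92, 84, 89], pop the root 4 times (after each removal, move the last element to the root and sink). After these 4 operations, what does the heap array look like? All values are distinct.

extract-min #1 returns 10:
  remove root 10; move last element 89 to root → [89, 36, 23, 43, 42, 24, 30, 80, 73, 93, 52, 75, 92, 84]
  89 vs smaller child 23 at index 2, swap → [23, 36, 89, 43, 42, 24, 30, 80, 73, 93, 52, 75, 92, 84]
  89 vs smaller child 24 at index 5, swap → [23, 36, 24, 43, 42, 89, 30, 80, 73, 93, 52, 75, 92, 84]
  89 vs smaller child 75 at index 11, swap → [23, 36, 24, 43, 42, 75, 30, 80, 73, 93, 52, 89, 92, 84]
extract-min #2 returns 23:
  remove root 23; move last element 84 to root → [84, 36, 24, 43, 42, 75, 30, 80, 73, 93, 52, 89, 92]
  84 vs smaller child 24 at index 2, swap → [24, 36, 84, 43, 42, 75, 30, 80, 73, 93, 52, 89, 92]
  84 vs smaller child 30 at index 6, swap → [24, 36, 30, 43, 42, 75, 84, 80, 73, 93, 52, 89, 92]
extract-min #3 returns 24:
  remove root 24; move last element 92 to root → [92, 36, 30, 43, 42, 75, 84, 80, 73, 93, 52, 89]
  92 vs smaller child 30 at index 2, swap → [30, 36, 92, 43, 42, 75, 84, 80, 73, 93, 52, 89]
  92 vs smaller child 75 at index 5, swap → [30, 36, 75, 43, 42, 92, 84, 80, 73, 93, 52, 89]
  92 vs only child 89 at index 11, swap → [30, 36, 75, 43, 42, 89, 84, 80, 73, 93, 52, 92]
extract-min #4 returns 30:
  remove root 30; move last element 92 to root → [92, 36, 75, 43, 42, 89, 84, 80, 73, 93, 52]
  92 vs smaller child 36 at index 1, swap → [36, 92, 75, 43, 42, 89, 84, 80, 73, 93, 52]
  92 vs smaller child 42 at index 4, swap → [36, 42, 75, 43, 92, 89, 84, 80, 73, 93, 52]
  92 vs smaller child 52 at index 10, swap → [36, 42, 75, 43, 52, 89, 84, 80, 73, 93, 92]

[36, 42, 75, 43, 52, 89, 84, 80, 73, 93, 92]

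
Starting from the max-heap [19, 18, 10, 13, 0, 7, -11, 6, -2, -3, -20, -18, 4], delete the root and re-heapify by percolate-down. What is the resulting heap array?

[18, 13, 10, 6, 0, 7, -11, 4, -2, -3, -20, -18]

remove root 19; move last element 4 to root → [4, 18, 10, 13, 0, 7, -11, 6, -2, -3, -20, -18]
4 vs larger child 18 at index 1, swap → [18, 4, 10, 13, 0, 7, -11, 6, -2, -3, -20, -18]
4 vs larger child 13 at index 3, swap → [18, 13, 10, 4, 0, 7, -11, 6, -2, -3, -20, -18]
4 vs larger child 6 at index 7, swap → [18, 13, 10, 6, 0, 7, -11, 4, -2, -3, -20, -18]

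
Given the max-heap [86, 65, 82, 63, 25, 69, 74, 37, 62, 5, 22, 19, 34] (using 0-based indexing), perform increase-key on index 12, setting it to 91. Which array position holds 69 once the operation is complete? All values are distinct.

12

set index 12 from 34 to 91 → [86, 65, 82, 63, 25, 69, 74, 37, 62, 5, 22, 19, 91]
91 > parent 69 at index 5, swap → [86, 65, 82, 63, 25, 91, 74, 37, 62, 5, 22, 19, 69]
91 > parent 82 at index 2, swap → [86, 65, 91, 63, 25, 82, 74, 37, 62, 5, 22, 19, 69]
91 > parent 86 at index 0, swap → [91, 65, 86, 63, 25, 82, 74, 37, 62, 5, 22, 19, 69]
resulting array: [91, 65, 86, 63, 25, 82, 74, 37, 62, 5, 22, 19, 69]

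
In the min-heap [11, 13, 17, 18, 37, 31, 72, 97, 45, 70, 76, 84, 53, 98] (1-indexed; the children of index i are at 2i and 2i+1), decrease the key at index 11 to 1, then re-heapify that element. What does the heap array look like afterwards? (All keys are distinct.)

set index 11 from 76 to 1 → [11, 13, 17, 18, 37, 31, 72, 97, 45, 70, 1, 84, 53, 98]
1 < parent 37 at index 5, swap → [11, 13, 17, 18, 1, 31, 72, 97, 45, 70, 37, 84, 53, 98]
1 < parent 13 at index 2, swap → [11, 1, 17, 18, 13, 31, 72, 97, 45, 70, 37, 84, 53, 98]
1 < parent 11 at index 1, swap → [1, 11, 17, 18, 13, 31, 72, 97, 45, 70, 37, 84, 53, 98]

[1, 11, 17, 18, 13, 31, 72, 97, 45, 70, 37, 84, 53, 98]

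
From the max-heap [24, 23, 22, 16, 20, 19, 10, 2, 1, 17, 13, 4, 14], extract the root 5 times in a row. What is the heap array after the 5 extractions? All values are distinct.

[17, 16, 13, 2, 14, 4, 10, 1]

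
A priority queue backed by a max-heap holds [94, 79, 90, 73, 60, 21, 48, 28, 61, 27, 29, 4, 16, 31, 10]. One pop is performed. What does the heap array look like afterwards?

[90, 79, 48, 73, 60, 21, 31, 28, 61, 27, 29, 4, 16, 10]

remove root 94; move last element 10 to root → [10, 79, 90, 73, 60, 21, 48, 28, 61, 27, 29, 4, 16, 31]
10 vs larger child 90 at index 2, swap → [90, 79, 10, 73, 60, 21, 48, 28, 61, 27, 29, 4, 16, 31]
10 vs larger child 48 at index 6, swap → [90, 79, 48, 73, 60, 21, 10, 28, 61, 27, 29, 4, 16, 31]
10 vs only child 31 at index 13, swap → [90, 79, 48, 73, 60, 21, 31, 28, 61, 27, 29, 4, 16, 10]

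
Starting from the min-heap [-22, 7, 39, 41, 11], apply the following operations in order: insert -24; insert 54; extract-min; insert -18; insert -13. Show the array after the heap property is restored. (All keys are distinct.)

insert -24:
  append -24 at index 5 → [-22, 7, 39, 41, 11, -24]
  -24 < parent 39 at index 2, swap → [-22, 7, -24, 41, 11, 39]
  -24 < parent -22 at index 0, swap → [-24, 7, -22, 41, 11, 39]
insert 54:
  append 54 at index 6 → [-24, 7, -22, 41, 11, 39, 54] (no swap needed)
extract-min → returns -24:
  remove root -24; move last element 54 to root → [54, 7, -22, 41, 11, 39]
  54 vs smaller child -22 at index 2, swap → [-22, 7, 54, 41, 11, 39]
  54 vs only child 39 at index 5, swap → [-22, 7, 39, 41, 11, 54]
insert -18:
  append -18 at index 6 → [-22, 7, 39, 41, 11, 54, -18]
  -18 < parent 39 at index 2, swap → [-22, 7, -18, 41, 11, 54, 39]
insert -13:
  append -13 at index 7 → [-22, 7, -18, 41, 11, 54, 39, -13]
  -13 < parent 41 at index 3, swap → [-22, 7, -18, -13, 11, 54, 39, 41]
  -13 < parent 7 at index 1, swap → [-22, -13, -18, 7, 11, 54, 39, 41]

[-22, -13, -18, 7, 11, 54, 39, 41]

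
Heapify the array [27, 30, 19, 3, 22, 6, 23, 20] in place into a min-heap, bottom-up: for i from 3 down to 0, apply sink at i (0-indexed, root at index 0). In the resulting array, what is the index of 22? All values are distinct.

4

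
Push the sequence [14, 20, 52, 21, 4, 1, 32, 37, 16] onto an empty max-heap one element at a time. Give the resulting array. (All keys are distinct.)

[52, 37, 32, 21, 4, 1, 20, 14, 16]

Insert 14:
  append 14 at index 0 → [14] (no swap needed)
Insert 20:
  append 20 at index 1 → [14, 20]
  20 > parent 14 at index 0, swap → [20, 14]
Insert 52:
  append 52 at index 2 → [20, 14, 52]
  52 > parent 20 at index 0, swap → [52, 14, 20]
Insert 21:
  append 21 at index 3 → [52, 14, 20, 21]
  21 > parent 14 at index 1, swap → [52, 21, 20, 14]
Insert 4:
  append 4 at index 4 → [52, 21, 20, 14, 4] (no swap needed)
Insert 1:
  append 1 at index 5 → [52, 21, 20, 14, 4, 1] (no swap needed)
Insert 32:
  append 32 at index 6 → [52, 21, 20, 14, 4, 1, 32]
  32 > parent 20 at index 2, swap → [52, 21, 32, 14, 4, 1, 20]
Insert 37:
  append 37 at index 7 → [52, 21, 32, 14, 4, 1, 20, 37]
  37 > parent 14 at index 3, swap → [52, 21, 32, 37, 4, 1, 20, 14]
  37 > parent 21 at index 1, swap → [52, 37, 32, 21, 4, 1, 20, 14]
Insert 16:
  append 16 at index 8 → [52, 37, 32, 21, 4, 1, 20, 14, 16] (no swap needed)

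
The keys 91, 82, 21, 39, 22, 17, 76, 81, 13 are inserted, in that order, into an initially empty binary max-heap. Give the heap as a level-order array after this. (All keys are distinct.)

[91, 82, 76, 81, 22, 17, 21, 39, 13]

Insert 91:
  append 91 at index 0 → [91] (no swap needed)
Insert 82:
  append 82 at index 1 → [91, 82] (no swap needed)
Insert 21:
  append 21 at index 2 → [91, 82, 21] (no swap needed)
Insert 39:
  append 39 at index 3 → [91, 82, 21, 39] (no swap needed)
Insert 22:
  append 22 at index 4 → [91, 82, 21, 39, 22] (no swap needed)
Insert 17:
  append 17 at index 5 → [91, 82, 21, 39, 22, 17] (no swap needed)
Insert 76:
  append 76 at index 6 → [91, 82, 21, 39, 22, 17, 76]
  76 > parent 21 at index 2, swap → [91, 82, 76, 39, 22, 17, 21]
Insert 81:
  append 81 at index 7 → [91, 82, 76, 39, 22, 17, 21, 81]
  81 > parent 39 at index 3, swap → [91, 82, 76, 81, 22, 17, 21, 39]
Insert 13:
  append 13 at index 8 → [91, 82, 76, 81, 22, 17, 21, 39, 13] (no swap needed)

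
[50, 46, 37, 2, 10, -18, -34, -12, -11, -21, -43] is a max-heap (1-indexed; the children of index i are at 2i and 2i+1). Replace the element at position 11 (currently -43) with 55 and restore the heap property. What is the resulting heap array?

set index 11 from -43 to 55 → [50, 46, 37, 2, 10, -18, -34, -12, -11, -21, 55]
55 > parent 10 at index 5, swap → [50, 46, 37, 2, 55, -18, -34, -12, -11, -21, 10]
55 > parent 46 at index 2, swap → [50, 55, 37, 2, 46, -18, -34, -12, -11, -21, 10]
55 > parent 50 at index 1, swap → [55, 50, 37, 2, 46, -18, -34, -12, -11, -21, 10]

[55, 50, 37, 2, 46, -18, -34, -12, -11, -21, 10]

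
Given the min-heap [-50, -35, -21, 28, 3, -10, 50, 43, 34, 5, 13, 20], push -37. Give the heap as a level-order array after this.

[-50, -35, -37, 28, 3, -21, 50, 43, 34, 5, 13, 20, -10]

append -37 at index 12 → [-50, -35, -21, 28, 3, -10, 50, 43, 34, 5, 13, 20, -37]
-37 < parent -10 at index 5, swap → [-50, -35, -21, 28, 3, -37, 50, 43, 34, 5, 13, 20, -10]
-37 < parent -21 at index 2, swap → [-50, -35, -37, 28, 3, -21, 50, 43, 34, 5, 13, 20, -10]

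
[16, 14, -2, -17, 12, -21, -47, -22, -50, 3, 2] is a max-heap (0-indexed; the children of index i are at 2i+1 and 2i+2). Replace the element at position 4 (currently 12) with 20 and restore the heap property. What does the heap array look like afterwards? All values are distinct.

[20, 16, -2, -17, 14, -21, -47, -22, -50, 3, 2]

set index 4 from 12 to 20 → [16, 14, -2, -17, 20, -21, -47, -22, -50, 3, 2]
20 > parent 14 at index 1, swap → [16, 20, -2, -17, 14, -21, -47, -22, -50, 3, 2]
20 > parent 16 at index 0, swap → [20, 16, -2, -17, 14, -21, -47, -22, -50, 3, 2]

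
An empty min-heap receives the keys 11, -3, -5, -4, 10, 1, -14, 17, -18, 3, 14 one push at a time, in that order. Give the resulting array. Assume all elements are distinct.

[-18, -14, -5, -4, 3, 1, -3, 17, 11, 10, 14]

Insert 11:
  append 11 at index 0 → [11] (no swap needed)
Insert -3:
  append -3 at index 1 → [11, -3]
  -3 < parent 11 at index 0, swap → [-3, 11]
Insert -5:
  append -5 at index 2 → [-3, 11, -5]
  -5 < parent -3 at index 0, swap → [-5, 11, -3]
Insert -4:
  append -4 at index 3 → [-5, 11, -3, -4]
  -4 < parent 11 at index 1, swap → [-5, -4, -3, 11]
Insert 10:
  append 10 at index 4 → [-5, -4, -3, 11, 10] (no swap needed)
Insert 1:
  append 1 at index 5 → [-5, -4, -3, 11, 10, 1] (no swap needed)
Insert -14:
  append -14 at index 6 → [-5, -4, -3, 11, 10, 1, -14]
  -14 < parent -3 at index 2, swap → [-5, -4, -14, 11, 10, 1, -3]
  -14 < parent -5 at index 0, swap → [-14, -4, -5, 11, 10, 1, -3]
Insert 17:
  append 17 at index 7 → [-14, -4, -5, 11, 10, 1, -3, 17] (no swap needed)
Insert -18:
  append -18 at index 8 → [-14, -4, -5, 11, 10, 1, -3, 17, -18]
  -18 < parent 11 at index 3, swap → [-14, -4, -5, -18, 10, 1, -3, 17, 11]
  -18 < parent -4 at index 1, swap → [-14, -18, -5, -4, 10, 1, -3, 17, 11]
  -18 < parent -14 at index 0, swap → [-18, -14, -5, -4, 10, 1, -3, 17, 11]
Insert 3:
  append 3 at index 9 → [-18, -14, -5, -4, 10, 1, -3, 17, 11, 3]
  3 < parent 10 at index 4, swap → [-18, -14, -5, -4, 3, 1, -3, 17, 11, 10]
Insert 14:
  append 14 at index 10 → [-18, -14, -5, -4, 3, 1, -3, 17, 11, 10, 14] (no swap needed)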